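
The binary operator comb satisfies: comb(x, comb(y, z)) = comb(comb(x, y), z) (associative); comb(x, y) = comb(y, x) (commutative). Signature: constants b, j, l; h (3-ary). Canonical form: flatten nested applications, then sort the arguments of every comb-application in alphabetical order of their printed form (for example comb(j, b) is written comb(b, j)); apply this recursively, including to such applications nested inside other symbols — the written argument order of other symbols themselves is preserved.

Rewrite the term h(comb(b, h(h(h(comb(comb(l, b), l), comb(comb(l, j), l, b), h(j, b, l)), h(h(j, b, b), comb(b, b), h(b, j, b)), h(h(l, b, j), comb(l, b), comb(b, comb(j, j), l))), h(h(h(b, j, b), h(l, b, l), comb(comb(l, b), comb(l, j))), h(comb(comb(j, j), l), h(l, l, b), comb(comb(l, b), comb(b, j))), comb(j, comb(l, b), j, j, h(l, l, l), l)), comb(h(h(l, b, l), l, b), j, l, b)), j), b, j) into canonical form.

Focus inside:  comb(b, h(h(h(comb(comb(l, b), l), comb(comb(l, j), l, b), h(j, b, l)), h(h(j, b, b), comb(b, b), h(b, j, b)), h(h(l, b, j), comb(l, b), comb(b, comb(j, j), l))), h(h(h(b, j, b), h(l, b, l), comb(comb(l, b), comb(l, j))), h(comb(comb(j, j), l), h(l, l, b), comb(comb(l, b), comb(b, j))), comb(j, comb(l, b), j, j, h(l, l, l), l)), comb(h(h(l, b, l), l, b), j, l, b)), j)
Canonicalize subterm:  h(h(h(comb(comb(l, b), l), comb(comb(l, j), l, b), h(j, b, l)), h(h(j, b, b), comb(b, b), h(b, j, b)), h(h(l, b, j), comb(l, b), comb(b, comb(j, j), l))), h(h(h(b, j, b), h(l, b, l), comb(comb(l, b), comb(l, j))), h(comb(comb(j, j), l), h(l, l, b), comb(comb(l, b), comb(b, j))), comb(j, comb(l, b), j, j, h(l, l, l), l)), comb(h(h(l, b, l), l, b), j, l, b))  →  h(h(h(comb(b, l, l), comb(b, j, l, l), h(j, b, l)), h(h(j, b, b), comb(b, b), h(b, j, b)), h(h(l, b, j), comb(b, l), comb(b, j, j, l))), h(h(h(b, j, b), h(l, b, l), comb(b, j, l, l)), h(comb(j, j, l), h(l, l, b), comb(b, b, j, l)), comb(b, h(l, l, l), j, j, j, l, l)), comb(b, h(h(l, b, l), l, b), j, l))
Sort:  comb(b, h(h(h(comb(b, l, l), comb(b, j, l, l), h(j, b, l)), h(h(j, b, b), comb(b, b), h(b, j, b)), h(h(l, b, j), comb(b, l), comb(b, j, j, l))), h(h(h(b, j, b), h(l, b, l), comb(b, j, l, l)), h(comb(j, j, l), h(l, l, b), comb(b, b, j, l)), comb(b, h(l, l, l), j, j, j, l, l)), comb(b, h(h(l, b, l), l, b), j, l)), j)
Reassemble:  h(comb(b, h(h(h(comb(b, l, l), comb(b, j, l, l), h(j, b, l)), h(h(j, b, b), comb(b, b), h(b, j, b)), h(h(l, b, j), comb(b, l), comb(b, j, j, l))), h(h(h(b, j, b), h(l, b, l), comb(b, j, l, l)), h(comb(j, j, l), h(l, l, b), comb(b, b, j, l)), comb(b, h(l, l, l), j, j, j, l, l)), comb(b, h(h(l, b, l), l, b), j, l)), j), b, j)

Answer: h(comb(b, h(h(h(comb(b, l, l), comb(b, j, l, l), h(j, b, l)), h(h(j, b, b), comb(b, b), h(b, j, b)), h(h(l, b, j), comb(b, l), comb(b, j, j, l))), h(h(h(b, j, b), h(l, b, l), comb(b, j, l, l)), h(comb(j, j, l), h(l, l, b), comb(b, b, j, l)), comb(b, h(l, l, l), j, j, j, l, l)), comb(b, h(h(l, b, l), l, b), j, l)), j), b, j)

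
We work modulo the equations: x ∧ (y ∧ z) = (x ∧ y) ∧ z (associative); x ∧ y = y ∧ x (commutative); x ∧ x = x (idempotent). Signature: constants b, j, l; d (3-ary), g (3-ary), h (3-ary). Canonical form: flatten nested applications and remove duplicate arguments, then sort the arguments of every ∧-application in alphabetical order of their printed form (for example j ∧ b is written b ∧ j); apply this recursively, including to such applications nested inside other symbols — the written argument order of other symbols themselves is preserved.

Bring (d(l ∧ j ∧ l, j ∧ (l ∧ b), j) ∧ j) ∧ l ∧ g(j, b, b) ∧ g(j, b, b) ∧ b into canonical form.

Merge nested applications:  d(l ∧ j ∧ l, j ∧ (l ∧ b), j) ∧ j ∧ l ∧ g(j, b, b) ∧ g(j, b, b) ∧ b
Canonicalize subterm:  d(l ∧ j ∧ l, j ∧ (l ∧ b), j)  →  d(j ∧ l, b ∧ j ∧ l, j)
Deduplicate:  drop duplicate g(j, b, b)
Order the arguments:  b ∧ d(j ∧ l, b ∧ j ∧ l, j) ∧ g(j, b, b) ∧ j ∧ l

Answer: b ∧ d(j ∧ l, b ∧ j ∧ l, j) ∧ g(j, b, b) ∧ j ∧ l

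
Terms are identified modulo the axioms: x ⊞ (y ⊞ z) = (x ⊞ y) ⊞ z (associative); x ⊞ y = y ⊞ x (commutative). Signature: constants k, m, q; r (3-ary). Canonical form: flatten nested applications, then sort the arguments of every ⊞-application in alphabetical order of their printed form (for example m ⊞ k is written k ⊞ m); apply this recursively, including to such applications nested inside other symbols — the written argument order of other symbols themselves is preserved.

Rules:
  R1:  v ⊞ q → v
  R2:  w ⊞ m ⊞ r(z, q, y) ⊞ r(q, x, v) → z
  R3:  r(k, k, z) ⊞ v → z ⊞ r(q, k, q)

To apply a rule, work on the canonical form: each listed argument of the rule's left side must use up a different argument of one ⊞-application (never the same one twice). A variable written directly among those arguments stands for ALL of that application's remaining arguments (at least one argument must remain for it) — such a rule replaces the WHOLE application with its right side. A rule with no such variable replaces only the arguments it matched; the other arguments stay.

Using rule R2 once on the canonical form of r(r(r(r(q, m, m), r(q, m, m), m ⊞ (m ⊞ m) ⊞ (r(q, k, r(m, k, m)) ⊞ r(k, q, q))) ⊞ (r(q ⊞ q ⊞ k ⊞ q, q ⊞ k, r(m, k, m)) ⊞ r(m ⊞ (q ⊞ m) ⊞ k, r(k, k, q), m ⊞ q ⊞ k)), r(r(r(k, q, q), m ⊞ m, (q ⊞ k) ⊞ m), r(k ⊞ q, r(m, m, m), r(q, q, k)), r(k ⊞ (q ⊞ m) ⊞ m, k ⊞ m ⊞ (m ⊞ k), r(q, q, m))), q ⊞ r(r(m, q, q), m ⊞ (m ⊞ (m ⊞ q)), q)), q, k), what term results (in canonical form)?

Answer: r(r(r(k ⊞ m ⊞ m ⊞ q, r(k, k, q), k ⊞ m ⊞ q) ⊞ r(k ⊞ q ⊞ q ⊞ q, k ⊞ q, r(m, k, m)) ⊞ r(r(q, m, m), r(q, m, m), k), r(r(r(k, q, q), m ⊞ m, k ⊞ m ⊞ q), r(k ⊞ q, r(m, m, m), r(q, q, k)), r(k ⊞ m ⊞ m ⊞ q, k ⊞ k ⊞ m ⊞ m, r(q, q, m))), q ⊞ r(r(m, q, q), m ⊞ m ⊞ m ⊞ q, q)), q, k)

Derivation:
Canonical form:  r(r(r(k ⊞ m ⊞ m ⊞ q, r(k, k, q), k ⊞ m ⊞ q) ⊞ r(k ⊞ q ⊞ q ⊞ q, k ⊞ q, r(m, k, m)) ⊞ r(r(q, m, m), r(q, m, m), m ⊞ m ⊞ m ⊞ r(k, q, q) ⊞ r(q, k, r(m, k, m))), r(r(r(k, q, q), m ⊞ m, k ⊞ m ⊞ q), r(k ⊞ q, r(m, m, m), r(q, q, k)), r(k ⊞ m ⊞ m ⊞ q, k ⊞ k ⊞ m ⊞ m, r(q, q, m))), q ⊞ r(r(m, q, q), m ⊞ m ⊞ m ⊞ q, q)), q, k)
R2 matches:  uses m, r(k, q, q), r(q, k, r(m, k, m));  v := r(m, k, m), w := m ⊞ m, x := k, y := q, z := k
Every leftover argument binds to the variable; the entire application is replaced.
Result:  r(r(r(k ⊞ m ⊞ m ⊞ q, r(k, k, q), k ⊞ m ⊞ q) ⊞ r(k ⊞ q ⊞ q ⊞ q, k ⊞ q, r(m, k, m)) ⊞ r(r(q, m, m), r(q, m, m), k), r(r(r(k, q, q), m ⊞ m, k ⊞ m ⊞ q), r(k ⊞ q, r(m, m, m), r(q, q, k)), r(k ⊞ m ⊞ m ⊞ q, k ⊞ k ⊞ m ⊞ m, r(q, q, m))), q ⊞ r(r(m, q, q), m ⊞ m ⊞ m ⊞ q, q)), q, k)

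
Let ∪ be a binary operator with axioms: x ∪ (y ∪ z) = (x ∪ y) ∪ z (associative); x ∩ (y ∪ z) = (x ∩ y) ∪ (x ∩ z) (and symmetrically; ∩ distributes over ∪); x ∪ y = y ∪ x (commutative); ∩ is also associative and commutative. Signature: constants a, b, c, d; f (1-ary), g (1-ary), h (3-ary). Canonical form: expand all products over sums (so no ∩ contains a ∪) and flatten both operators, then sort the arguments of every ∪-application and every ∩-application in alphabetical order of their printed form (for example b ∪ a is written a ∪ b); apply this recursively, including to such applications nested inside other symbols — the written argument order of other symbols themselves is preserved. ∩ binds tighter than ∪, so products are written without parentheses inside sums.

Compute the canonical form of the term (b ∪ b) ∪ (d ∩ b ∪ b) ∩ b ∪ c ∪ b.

Expand products over sums:  b ∪ b ∪ b ∩ b ∩ d ∪ b ∩ b ∪ c ∪ b
Order the arguments:  b ∪ b ∪ b ∪ b ∩ b ∪ b ∩ b ∩ d ∪ c

Answer: b ∪ b ∪ b ∪ b ∩ b ∪ b ∩ b ∩ d ∪ c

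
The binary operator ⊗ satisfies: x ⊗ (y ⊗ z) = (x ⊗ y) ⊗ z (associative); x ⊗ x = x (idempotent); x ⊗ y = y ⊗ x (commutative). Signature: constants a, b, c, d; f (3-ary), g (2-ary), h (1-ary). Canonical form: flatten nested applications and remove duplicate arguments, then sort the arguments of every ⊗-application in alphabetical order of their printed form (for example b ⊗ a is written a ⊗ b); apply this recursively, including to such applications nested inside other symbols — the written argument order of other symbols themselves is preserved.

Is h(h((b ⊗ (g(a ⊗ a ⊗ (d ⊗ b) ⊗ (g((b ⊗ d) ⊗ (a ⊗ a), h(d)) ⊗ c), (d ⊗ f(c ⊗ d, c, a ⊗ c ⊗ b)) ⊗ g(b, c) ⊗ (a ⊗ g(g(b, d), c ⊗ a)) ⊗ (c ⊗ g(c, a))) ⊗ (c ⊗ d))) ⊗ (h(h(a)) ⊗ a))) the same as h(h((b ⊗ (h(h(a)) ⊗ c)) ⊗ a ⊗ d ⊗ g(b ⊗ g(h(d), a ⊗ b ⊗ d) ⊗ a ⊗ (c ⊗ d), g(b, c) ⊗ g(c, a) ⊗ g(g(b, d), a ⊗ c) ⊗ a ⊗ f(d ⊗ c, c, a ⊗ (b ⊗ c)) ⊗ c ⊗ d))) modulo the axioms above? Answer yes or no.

Answer: no — h(h(a ⊗ b ⊗ c ⊗ d ⊗ g(a ⊗ b ⊗ c ⊗ d ⊗ g(a ⊗ b ⊗ d, h(d)), a ⊗ c ⊗ d ⊗ f(c ⊗ d, c, a ⊗ b ⊗ c) ⊗ g(b, c) ⊗ g(c, a) ⊗ g(g(b, d), a ⊗ c)) ⊗ h(h(a)))) vs h(h(a ⊗ b ⊗ c ⊗ d ⊗ g(a ⊗ b ⊗ c ⊗ d ⊗ g(h(d), a ⊗ b ⊗ d), a ⊗ c ⊗ d ⊗ f(c ⊗ d, c, a ⊗ b ⊗ c) ⊗ g(b, c) ⊗ g(c, a) ⊗ g(g(b, d), a ⊗ c)) ⊗ h(h(a))))

Derivation:
Left:  h(h((b ⊗ (g(a ⊗ a ⊗ (d ⊗ b) ⊗ (g((b ⊗ d) ⊗ (a ⊗ a), h(d)) ⊗ c), (d ⊗ f(c ⊗ d, c, a ⊗ c ⊗ b)) ⊗ g(b, c) ⊗ (a ⊗ g(g(b, d), c ⊗ a)) ⊗ (c ⊗ g(c, a))) ⊗ (c ⊗ d))) ⊗ (h(h(a)) ⊗ a)))
  Work inside:  (b ⊗ (g(a ⊗ a ⊗ (d ⊗ b) ⊗ (g((b ⊗ d) ⊗ (a ⊗ a), h(d)) ⊗ c), (d ⊗ f(c ⊗ d, c, a ⊗ c ⊗ b)) ⊗ g(b, c) ⊗ (a ⊗ g(g(b, d), c ⊗ a)) ⊗ (c ⊗ g(c, a))) ⊗ (c ⊗ d))) ⊗ (h(h(a)) ⊗ a)
  Merge nested applications:  b ⊗ g(a ⊗ a ⊗ (d ⊗ b) ⊗ (g((b ⊗ d) ⊗ (a ⊗ a), h(d)) ⊗ c), (d ⊗ f(c ⊗ d, c, a ⊗ c ⊗ b)) ⊗ g(b, c) ⊗ (a ⊗ g(g(b, d), c ⊗ a)) ⊗ (c ⊗ g(c, a))) ⊗ c ⊗ d ⊗ h(h(a)) ⊗ a
  Simplify inside:  g(a ⊗ a ⊗ (d ⊗ b) ⊗ (g((b ⊗ d) ⊗ (a ⊗ a), h(d)) ⊗ c), (d ⊗ f(c ⊗ d, c, a ⊗ c ⊗ b)) ⊗ g(b, c) ⊗ (a ⊗ g(g(b, d), c ⊗ a)) ⊗ (c ⊗ g(c, a)))  →  g(a ⊗ b ⊗ c ⊗ d ⊗ g(a ⊗ b ⊗ d, h(d)), a ⊗ c ⊗ d ⊗ f(c ⊗ d, c, a ⊗ b ⊗ c) ⊗ g(b, c) ⊗ g(c, a) ⊗ g(g(b, d), a ⊗ c))
  Order the arguments:  a ⊗ b ⊗ c ⊗ d ⊗ g(a ⊗ b ⊗ c ⊗ d ⊗ g(a ⊗ b ⊗ d, h(d)), a ⊗ c ⊗ d ⊗ f(c ⊗ d, c, a ⊗ b ⊗ c) ⊗ g(b, c) ⊗ g(c, a) ⊗ g(g(b, d), a ⊗ c)) ⊗ h(h(a))
  Reassemble:  h(h(a ⊗ b ⊗ c ⊗ d ⊗ g(a ⊗ b ⊗ c ⊗ d ⊗ g(a ⊗ b ⊗ d, h(d)), a ⊗ c ⊗ d ⊗ f(c ⊗ d, c, a ⊗ b ⊗ c) ⊗ g(b, c) ⊗ g(c, a) ⊗ g(g(b, d), a ⊗ c)) ⊗ h(h(a))))
Right:  h(h((b ⊗ (h(h(a)) ⊗ c)) ⊗ a ⊗ d ⊗ g(b ⊗ g(h(d), a ⊗ b ⊗ d) ⊗ a ⊗ (c ⊗ d), g(b, c) ⊗ g(c, a) ⊗ g(g(b, d), a ⊗ c) ⊗ a ⊗ f(d ⊗ c, c, a ⊗ (b ⊗ c)) ⊗ c ⊗ d)))
  Work inside:  (b ⊗ (h(h(a)) ⊗ c)) ⊗ a ⊗ d ⊗ g(b ⊗ g(h(d), a ⊗ b ⊗ d) ⊗ a ⊗ (c ⊗ d), g(b, c) ⊗ g(c, a) ⊗ g(g(b, d), a ⊗ c) ⊗ a ⊗ f(d ⊗ c, c, a ⊗ (b ⊗ c)) ⊗ c ⊗ d)
  Flatten:  b ⊗ h(h(a)) ⊗ c ⊗ a ⊗ d ⊗ g(b ⊗ g(h(d), a ⊗ b ⊗ d) ⊗ a ⊗ (c ⊗ d), g(b, c) ⊗ g(c, a) ⊗ g(g(b, d), a ⊗ c) ⊗ a ⊗ f(d ⊗ c, c, a ⊗ (b ⊗ c)) ⊗ c ⊗ d)
  Simplify inside:  g(b ⊗ g(h(d), a ⊗ b ⊗ d) ⊗ a ⊗ (c ⊗ d), g(b, c) ⊗ g(c, a) ⊗ g(g(b, d), a ⊗ c) ⊗ a ⊗ f(d ⊗ c, c, a ⊗ (b ⊗ c)) ⊗ c ⊗ d)  →  g(a ⊗ b ⊗ c ⊗ d ⊗ g(h(d), a ⊗ b ⊗ d), a ⊗ c ⊗ d ⊗ f(c ⊗ d, c, a ⊗ b ⊗ c) ⊗ g(b, c) ⊗ g(c, a) ⊗ g(g(b, d), a ⊗ c))
  Order the arguments:  a ⊗ b ⊗ c ⊗ d ⊗ g(a ⊗ b ⊗ c ⊗ d ⊗ g(h(d), a ⊗ b ⊗ d), a ⊗ c ⊗ d ⊗ f(c ⊗ d, c, a ⊗ b ⊗ c) ⊗ g(b, c) ⊗ g(c, a) ⊗ g(g(b, d), a ⊗ c)) ⊗ h(h(a))
  Rebuild:  h(h(a ⊗ b ⊗ c ⊗ d ⊗ g(a ⊗ b ⊗ c ⊗ d ⊗ g(h(d), a ⊗ b ⊗ d), a ⊗ c ⊗ d ⊗ f(c ⊗ d, c, a ⊗ b ⊗ c) ⊗ g(b, c) ⊗ g(c, a) ⊗ g(g(b, d), a ⊗ c)) ⊗ h(h(a))))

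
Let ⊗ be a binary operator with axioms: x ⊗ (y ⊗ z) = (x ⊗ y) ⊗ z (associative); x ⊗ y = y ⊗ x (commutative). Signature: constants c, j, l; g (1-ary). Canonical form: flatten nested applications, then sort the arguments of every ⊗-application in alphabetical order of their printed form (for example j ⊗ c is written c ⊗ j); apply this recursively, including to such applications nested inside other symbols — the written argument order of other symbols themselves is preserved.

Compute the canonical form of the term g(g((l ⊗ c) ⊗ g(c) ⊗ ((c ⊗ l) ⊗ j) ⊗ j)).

Work inside:  (l ⊗ c) ⊗ g(c) ⊗ ((c ⊗ l) ⊗ j) ⊗ j
Un-nest:  l ⊗ c ⊗ g(c) ⊗ c ⊗ l ⊗ j ⊗ j
Sort arguments:  c ⊗ c ⊗ g(c) ⊗ j ⊗ j ⊗ l ⊗ l
Rebuild:  g(g(c ⊗ c ⊗ g(c) ⊗ j ⊗ j ⊗ l ⊗ l))

Answer: g(g(c ⊗ c ⊗ g(c) ⊗ j ⊗ j ⊗ l ⊗ l))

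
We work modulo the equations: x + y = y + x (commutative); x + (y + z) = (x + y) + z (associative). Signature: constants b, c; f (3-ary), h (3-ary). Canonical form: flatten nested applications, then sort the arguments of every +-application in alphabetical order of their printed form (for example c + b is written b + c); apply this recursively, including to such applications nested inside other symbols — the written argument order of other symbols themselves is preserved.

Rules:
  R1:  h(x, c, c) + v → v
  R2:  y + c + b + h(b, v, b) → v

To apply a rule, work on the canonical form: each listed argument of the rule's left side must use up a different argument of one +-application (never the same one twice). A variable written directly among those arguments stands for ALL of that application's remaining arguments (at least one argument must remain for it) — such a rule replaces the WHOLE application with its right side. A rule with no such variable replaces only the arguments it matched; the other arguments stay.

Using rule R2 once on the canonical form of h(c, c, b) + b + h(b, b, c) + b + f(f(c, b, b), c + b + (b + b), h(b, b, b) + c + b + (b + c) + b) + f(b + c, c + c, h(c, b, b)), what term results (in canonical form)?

Answer: b + b + f(b + c, c + c, h(c, b, b)) + f(f(c, b, b), b + b + b + c, b) + h(b, b, c) + h(c, c, b)

Derivation:
Canonical form:  b + b + f(b + c, c + c, h(c, b, b)) + f(f(c, b, b), b + b + b + c, b + b + b + c + c + h(b, b, b)) + h(b, b, c) + h(c, c, b)
R2 matches:  uses b, c, h(b, b, b);  v := b, y := b + b + c
The extension variable absorbs all remaining arguments, so the whole application is rewritten.
Result:  b + b + f(b + c, c + c, h(c, b, b)) + f(f(c, b, b), b + b + b + c, b) + h(b, b, c) + h(c, c, b)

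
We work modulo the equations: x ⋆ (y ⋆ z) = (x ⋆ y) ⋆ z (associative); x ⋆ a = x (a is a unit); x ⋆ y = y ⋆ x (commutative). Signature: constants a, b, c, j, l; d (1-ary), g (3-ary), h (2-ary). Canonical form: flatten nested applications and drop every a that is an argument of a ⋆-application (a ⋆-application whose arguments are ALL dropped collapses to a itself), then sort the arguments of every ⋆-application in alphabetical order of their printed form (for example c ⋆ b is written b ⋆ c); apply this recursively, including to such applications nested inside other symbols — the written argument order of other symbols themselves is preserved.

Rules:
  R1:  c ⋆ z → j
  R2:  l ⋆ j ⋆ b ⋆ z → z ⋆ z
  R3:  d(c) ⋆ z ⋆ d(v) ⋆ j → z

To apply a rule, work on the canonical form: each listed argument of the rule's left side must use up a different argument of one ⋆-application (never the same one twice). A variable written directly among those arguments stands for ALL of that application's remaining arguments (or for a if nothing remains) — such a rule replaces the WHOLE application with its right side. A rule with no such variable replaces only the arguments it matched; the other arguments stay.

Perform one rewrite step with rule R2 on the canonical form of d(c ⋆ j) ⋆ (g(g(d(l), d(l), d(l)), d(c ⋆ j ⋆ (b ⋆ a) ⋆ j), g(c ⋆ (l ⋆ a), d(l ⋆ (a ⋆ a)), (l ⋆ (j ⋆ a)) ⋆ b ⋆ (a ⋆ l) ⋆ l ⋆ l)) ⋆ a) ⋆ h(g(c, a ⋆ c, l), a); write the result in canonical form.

Answer: d(c ⋆ j) ⋆ g(g(d(l), d(l), d(l)), d(b ⋆ c ⋆ j ⋆ j), g(c ⋆ l, d(l), l ⋆ l ⋆ l ⋆ l ⋆ l ⋆ l)) ⋆ h(g(c, c, l), a)

Derivation:
Canonical form:  d(c ⋆ j) ⋆ g(g(d(l), d(l), d(l)), d(b ⋆ c ⋆ j ⋆ j), g(c ⋆ l, d(l), b ⋆ j ⋆ l ⋆ l ⋆ l ⋆ l)) ⋆ h(g(c, c, l), a)
R2 matches:  uses b, j, l;  z := l ⋆ l ⋆ l
The variable takes the whole remainder — replace the entire application.
Giving:  d(c ⋆ j) ⋆ g(g(d(l), d(l), d(l)), d(b ⋆ c ⋆ j ⋆ j), g(c ⋆ l, d(l), l ⋆ l ⋆ l ⋆ l ⋆ l ⋆ l)) ⋆ h(g(c, c, l), a)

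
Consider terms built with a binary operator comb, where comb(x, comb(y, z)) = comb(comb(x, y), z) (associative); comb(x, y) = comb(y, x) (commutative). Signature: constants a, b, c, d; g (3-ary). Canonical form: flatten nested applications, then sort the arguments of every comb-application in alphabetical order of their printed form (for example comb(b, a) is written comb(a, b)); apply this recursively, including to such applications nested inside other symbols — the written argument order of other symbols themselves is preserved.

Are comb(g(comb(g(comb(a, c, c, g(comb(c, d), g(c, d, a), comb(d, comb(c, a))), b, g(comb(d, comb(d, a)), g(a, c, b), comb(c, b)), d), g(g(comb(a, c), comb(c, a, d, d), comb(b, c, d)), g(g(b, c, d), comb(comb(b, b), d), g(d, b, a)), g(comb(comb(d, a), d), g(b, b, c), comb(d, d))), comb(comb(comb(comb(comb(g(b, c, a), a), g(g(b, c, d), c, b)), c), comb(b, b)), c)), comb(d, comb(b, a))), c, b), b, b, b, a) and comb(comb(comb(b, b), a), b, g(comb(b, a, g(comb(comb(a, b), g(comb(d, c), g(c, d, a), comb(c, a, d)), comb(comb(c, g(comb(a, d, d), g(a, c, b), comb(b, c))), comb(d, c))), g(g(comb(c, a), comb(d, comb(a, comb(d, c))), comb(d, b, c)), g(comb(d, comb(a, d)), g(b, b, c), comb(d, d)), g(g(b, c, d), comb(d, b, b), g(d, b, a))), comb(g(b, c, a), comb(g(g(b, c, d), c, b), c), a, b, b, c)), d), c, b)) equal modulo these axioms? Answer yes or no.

Left:  comb(g(comb(g(comb(a, c, c, g(comb(c, d), g(c, d, a), comb(d, comb(c, a))), b, g(comb(d, comb(d, a)), g(a, c, b), comb(c, b)), d), g(g(comb(a, c), comb(c, a, d, d), comb(b, c, d)), g(g(b, c, d), comb(comb(b, b), d), g(d, b, a)), g(comb(comb(d, a), d), g(b, b, c), comb(d, d))), comb(comb(comb(comb(comb(g(b, c, a), a), g(g(b, c, d), c, b)), c), comb(b, b)), c)), comb(d, comb(b, a))), c, b), b, b, b, a)
  Inside:  g(comb(g(comb(a, c, c, g(comb(c, d), g(c, d, a), comb(d, comb(c, a))), b, g(comb(d, comb(d, a)), g(a, c, b), comb(c, b)), d), g(g(comb(a, c), comb(c, a, d, d), comb(b, c, d)), g(g(b, c, d), comb(comb(b, b), d), g(d, b, a)), g(comb(comb(d, a), d), g(b, b, c), comb(d, d))), comb(comb(comb(comb(comb(g(b, c, a), a), g(g(b, c, d), c, b)), c), comb(b, b)), c)), comb(d, comb(b, a))), c, b)  →  g(comb(a, b, d, g(comb(a, b, c, c, d, g(comb(a, d, d), g(a, c, b), comb(b, c)), g(comb(c, d), g(c, d, a), comb(a, c, d))), g(g(comb(a, c), comb(a, c, d, d), comb(b, c, d)), g(g(b, c, d), comb(b, b, d), g(d, b, a)), g(comb(a, d, d), g(b, b, c), comb(d, d))), comb(a, b, b, c, c, g(b, c, a), g(g(b, c, d), c, b)))), c, b)
  Sort arguments:  comb(a, b, b, b, g(comb(a, b, d, g(comb(a, b, c, c, d, g(comb(a, d, d), g(a, c, b), comb(b, c)), g(comb(c, d), g(c, d, a), comb(a, c, d))), g(g(comb(a, c), comb(a, c, d, d), comb(b, c, d)), g(g(b, c, d), comb(b, b, d), g(d, b, a)), g(comb(a, d, d), g(b, b, c), comb(d, d))), comb(a, b, b, c, c, g(b, c, a), g(g(b, c, d), c, b)))), c, b))
Right:  comb(comb(comb(b, b), a), b, g(comb(b, a, g(comb(comb(a, b), g(comb(d, c), g(c, d, a), comb(c, a, d)), comb(comb(c, g(comb(a, d, d), g(a, c, b), comb(b, c))), comb(d, c))), g(g(comb(c, a), comb(d, comb(a, comb(d, c))), comb(d, b, c)), g(comb(d, comb(a, d)), g(b, b, c), comb(d, d)), g(g(b, c, d), comb(d, b, b), g(d, b, a))), comb(g(b, c, a), comb(g(g(b, c, d), c, b), c), a, b, b, c)), d), c, b))
  Un-nest:  comb(b, b, a, b, g(comb(b, a, g(comb(comb(a, b), g(comb(d, c), g(c, d, a), comb(c, a, d)), comb(comb(c, g(comb(a, d, d), g(a, c, b), comb(b, c))), comb(d, c))), g(g(comb(c, a), comb(d, comb(a, comb(d, c))), comb(d, b, c)), g(comb(d, comb(a, d)), g(b, b, c), comb(d, d)), g(g(b, c, d), comb(d, b, b), g(d, b, a))), comb(g(b, c, a), comb(g(g(b, c, d), c, b), c), a, b, b, c)), d), c, b))
  Canonicalize subterm:  g(comb(b, a, g(comb(comb(a, b), g(comb(d, c), g(c, d, a), comb(c, a, d)), comb(comb(c, g(comb(a, d, d), g(a, c, b), comb(b, c))), comb(d, c))), g(g(comb(c, a), comb(d, comb(a, comb(d, c))), comb(d, b, c)), g(comb(d, comb(a, d)), g(b, b, c), comb(d, d)), g(g(b, c, d), comb(d, b, b), g(d, b, a))), comb(g(b, c, a), comb(g(g(b, c, d), c, b), c), a, b, b, c)), d), c, b)  →  g(comb(a, b, d, g(comb(a, b, c, c, d, g(comb(a, d, d), g(a, c, b), comb(b, c)), g(comb(c, d), g(c, d, a), comb(a, c, d))), g(g(comb(a, c), comb(a, c, d, d), comb(b, c, d)), g(comb(a, d, d), g(b, b, c), comb(d, d)), g(g(b, c, d), comb(b, b, d), g(d, b, a))), comb(a, b, b, c, c, g(b, c, a), g(g(b, c, d), c, b)))), c, b)
  Order the arguments:  comb(a, b, b, b, g(comb(a, b, d, g(comb(a, b, c, c, d, g(comb(a, d, d), g(a, c, b), comb(b, c)), g(comb(c, d), g(c, d, a), comb(a, c, d))), g(g(comb(a, c), comb(a, c, d, d), comb(b, c, d)), g(comb(a, d, d), g(b, b, c), comb(d, d)), g(g(b, c, d), comb(b, b, d), g(d, b, a))), comb(a, b, b, c, c, g(b, c, a), g(g(b, c, d), c, b)))), c, b))

Answer: no — comb(a, b, b, b, g(comb(a, b, d, g(comb(a, b, c, c, d, g(comb(a, d, d), g(a, c, b), comb(b, c)), g(comb(c, d), g(c, d, a), comb(a, c, d))), g(g(comb(a, c), comb(a, c, d, d), comb(b, c, d)), g(g(b, c, d), comb(b, b, d), g(d, b, a)), g(comb(a, d, d), g(b, b, c), comb(d, d))), comb(a, b, b, c, c, g(b, c, a), g(g(b, c, d), c, b)))), c, b)) vs comb(a, b, b, b, g(comb(a, b, d, g(comb(a, b, c, c, d, g(comb(a, d, d), g(a, c, b), comb(b, c)), g(comb(c, d), g(c, d, a), comb(a, c, d))), g(g(comb(a, c), comb(a, c, d, d), comb(b, c, d)), g(comb(a, d, d), g(b, b, c), comb(d, d)), g(g(b, c, d), comb(b, b, d), g(d, b, a))), comb(a, b, b, c, c, g(b, c, a), g(g(b, c, d), c, b)))), c, b))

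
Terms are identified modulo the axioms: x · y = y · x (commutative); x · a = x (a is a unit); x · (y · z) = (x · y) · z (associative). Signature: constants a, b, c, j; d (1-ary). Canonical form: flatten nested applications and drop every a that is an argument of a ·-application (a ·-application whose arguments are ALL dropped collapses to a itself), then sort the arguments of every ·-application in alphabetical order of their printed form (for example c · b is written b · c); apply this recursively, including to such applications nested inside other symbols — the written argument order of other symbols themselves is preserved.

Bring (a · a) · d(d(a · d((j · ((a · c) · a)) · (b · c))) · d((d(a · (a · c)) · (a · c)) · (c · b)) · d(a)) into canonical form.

Answer: d(d(a) · d(b · c · c · d(c)) · d(d(b · c · c · j)))

Derivation:
Flatten:  a · a · d(d(a · d((j · ((a · c) · a)) · (b · c))) · d((d(a · (a · c)) · (a · c)) · (c · b)) · d(a))
Simplify inside:  d(d(a · d((j · ((a · c) · a)) · (b · c))) · d((d(a · (a · c)) · (a · c)) · (c · b)) · d(a))  →  d(d(a) · d(b · c · c · d(c)) · d(d(b · c · c · j)))
Units out:  drop a (×2)
Sort arguments:  d(d(a) · d(b · c · c · d(c)) · d(d(b · c · c · j)))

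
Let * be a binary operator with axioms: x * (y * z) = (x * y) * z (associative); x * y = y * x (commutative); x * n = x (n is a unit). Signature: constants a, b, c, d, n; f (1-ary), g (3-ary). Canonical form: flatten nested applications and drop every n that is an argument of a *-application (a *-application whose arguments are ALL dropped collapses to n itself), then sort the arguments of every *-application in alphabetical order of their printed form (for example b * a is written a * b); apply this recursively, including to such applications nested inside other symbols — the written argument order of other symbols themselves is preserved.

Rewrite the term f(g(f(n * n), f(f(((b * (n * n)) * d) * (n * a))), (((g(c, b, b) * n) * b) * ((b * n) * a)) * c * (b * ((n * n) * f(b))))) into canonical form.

Focus inside:  (((g(c, b, b) * n) * b) * ((b * n) * a)) * c * (b * ((n * n) * f(b)))
Merge nested applications:  g(c, b, b) * n * b * b * n * a * c * b * n * n * f(b)
Units out:  drop n (×4)
Order the arguments:  a * b * b * b * c * f(b) * g(c, b, b)
Rebuild:  f(g(f(n), f(f(a * b * d)), a * b * b * b * c * f(b) * g(c, b, b)))

Answer: f(g(f(n), f(f(a * b * d)), a * b * b * b * c * f(b) * g(c, b, b)))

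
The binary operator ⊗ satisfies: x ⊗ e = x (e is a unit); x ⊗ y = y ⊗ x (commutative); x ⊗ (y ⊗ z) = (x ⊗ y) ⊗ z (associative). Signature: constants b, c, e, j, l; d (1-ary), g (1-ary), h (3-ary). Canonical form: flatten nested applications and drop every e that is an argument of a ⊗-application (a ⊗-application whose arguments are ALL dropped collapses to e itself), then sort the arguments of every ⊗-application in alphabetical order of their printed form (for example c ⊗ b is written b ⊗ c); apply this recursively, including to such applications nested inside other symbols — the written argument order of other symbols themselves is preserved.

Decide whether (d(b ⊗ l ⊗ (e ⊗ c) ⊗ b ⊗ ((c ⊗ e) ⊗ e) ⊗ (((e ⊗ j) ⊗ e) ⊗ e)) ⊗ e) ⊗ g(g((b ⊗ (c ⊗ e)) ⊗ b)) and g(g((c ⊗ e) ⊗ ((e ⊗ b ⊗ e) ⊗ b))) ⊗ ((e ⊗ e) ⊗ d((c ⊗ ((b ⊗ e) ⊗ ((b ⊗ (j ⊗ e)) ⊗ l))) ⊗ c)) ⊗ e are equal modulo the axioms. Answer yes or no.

Answer: yes — both canonical forms are d(b ⊗ b ⊗ c ⊗ c ⊗ j ⊗ l) ⊗ g(g(b ⊗ b ⊗ c))

Derivation:
Left:  (d(b ⊗ l ⊗ (e ⊗ c) ⊗ b ⊗ ((c ⊗ e) ⊗ e) ⊗ (((e ⊗ j) ⊗ e) ⊗ e)) ⊗ e) ⊗ g(g((b ⊗ (c ⊗ e)) ⊗ b))
  Un-nest:  d(b ⊗ l ⊗ (e ⊗ c) ⊗ b ⊗ ((c ⊗ e) ⊗ e) ⊗ (((e ⊗ j) ⊗ e) ⊗ e)) ⊗ e ⊗ g(g((b ⊗ (c ⊗ e)) ⊗ b))
  Canonicalize subterm:  d(b ⊗ l ⊗ (e ⊗ c) ⊗ b ⊗ ((c ⊗ e) ⊗ e) ⊗ (((e ⊗ j) ⊗ e) ⊗ e))  →  d(b ⊗ b ⊗ c ⊗ c ⊗ j ⊗ l)
  Canonicalize subterm:  g(g((b ⊗ (c ⊗ e)) ⊗ b))  →  g(g(b ⊗ b ⊗ c))
  Drop the unit:  drop e
  Sort:  d(b ⊗ b ⊗ c ⊗ c ⊗ j ⊗ l) ⊗ g(g(b ⊗ b ⊗ c))
Right:  g(g((c ⊗ e) ⊗ ((e ⊗ b ⊗ e) ⊗ b))) ⊗ ((e ⊗ e) ⊗ d((c ⊗ ((b ⊗ e) ⊗ ((b ⊗ (j ⊗ e)) ⊗ l))) ⊗ c)) ⊗ e
  Un-nest:  g(g((c ⊗ e) ⊗ ((e ⊗ b ⊗ e) ⊗ b))) ⊗ e ⊗ e ⊗ d((c ⊗ ((b ⊗ e) ⊗ ((b ⊗ (j ⊗ e)) ⊗ l))) ⊗ c) ⊗ e
  Canonicalize subterm:  g(g((c ⊗ e) ⊗ ((e ⊗ b ⊗ e) ⊗ b)))  →  g(g(b ⊗ b ⊗ c))
  Inside:  d((c ⊗ ((b ⊗ e) ⊗ ((b ⊗ (j ⊗ e)) ⊗ l))) ⊗ c)  →  d(b ⊗ b ⊗ c ⊗ c ⊗ j ⊗ l)
  Units out:  drop e (×3)
  Order the arguments:  d(b ⊗ b ⊗ c ⊗ c ⊗ j ⊗ l) ⊗ g(g(b ⊗ b ⊗ c))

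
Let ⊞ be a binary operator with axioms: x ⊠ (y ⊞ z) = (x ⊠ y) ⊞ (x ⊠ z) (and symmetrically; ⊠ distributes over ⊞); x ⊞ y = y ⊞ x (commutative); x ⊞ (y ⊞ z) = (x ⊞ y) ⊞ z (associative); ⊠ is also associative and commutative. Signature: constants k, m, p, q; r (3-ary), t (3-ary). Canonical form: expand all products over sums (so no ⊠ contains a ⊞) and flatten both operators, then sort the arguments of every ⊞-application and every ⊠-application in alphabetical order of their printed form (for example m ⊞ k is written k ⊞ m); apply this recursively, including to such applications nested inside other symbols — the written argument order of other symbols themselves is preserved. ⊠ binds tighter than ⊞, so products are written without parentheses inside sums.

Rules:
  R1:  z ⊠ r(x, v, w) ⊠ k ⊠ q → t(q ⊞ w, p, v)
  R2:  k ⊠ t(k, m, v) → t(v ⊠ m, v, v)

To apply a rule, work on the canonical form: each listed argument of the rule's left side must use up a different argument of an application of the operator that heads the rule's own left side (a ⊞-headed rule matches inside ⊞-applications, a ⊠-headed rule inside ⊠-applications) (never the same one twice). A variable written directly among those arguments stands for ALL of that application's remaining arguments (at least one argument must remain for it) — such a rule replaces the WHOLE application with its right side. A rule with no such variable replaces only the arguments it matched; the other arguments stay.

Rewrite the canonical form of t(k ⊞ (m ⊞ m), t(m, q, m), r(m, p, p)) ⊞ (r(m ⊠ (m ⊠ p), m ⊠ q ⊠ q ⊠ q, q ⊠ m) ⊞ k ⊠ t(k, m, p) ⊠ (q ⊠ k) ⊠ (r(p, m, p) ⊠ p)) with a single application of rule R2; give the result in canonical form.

Answer: k ⊠ p ⊠ q ⊠ r(p, m, p) ⊠ t(m ⊠ p, p, p) ⊞ r(m ⊠ m ⊠ p, m ⊠ q ⊠ q ⊠ q, m ⊠ q) ⊞ t(k ⊞ m ⊞ m, t(m, q, m), r(m, p, p))

Derivation:
Canonical form:  k ⊠ k ⊠ p ⊠ q ⊠ r(p, m, p) ⊠ t(k, m, p) ⊞ r(m ⊠ m ⊠ p, m ⊠ q ⊠ q ⊠ q, m ⊠ q) ⊞ t(k ⊞ m ⊞ m, t(m, q, m), r(m, p, p))
Match R2:  consume k, t(k, m, p);  v := p
New term:  k ⊠ p ⊠ q ⊠ r(p, m, p) ⊠ t(m ⊠ p, p, p) ⊞ r(m ⊠ m ⊠ p, m ⊠ q ⊠ q ⊠ q, m ⊠ q) ⊞ t(k ⊞ m ⊞ m, t(m, q, m), r(m, p, p))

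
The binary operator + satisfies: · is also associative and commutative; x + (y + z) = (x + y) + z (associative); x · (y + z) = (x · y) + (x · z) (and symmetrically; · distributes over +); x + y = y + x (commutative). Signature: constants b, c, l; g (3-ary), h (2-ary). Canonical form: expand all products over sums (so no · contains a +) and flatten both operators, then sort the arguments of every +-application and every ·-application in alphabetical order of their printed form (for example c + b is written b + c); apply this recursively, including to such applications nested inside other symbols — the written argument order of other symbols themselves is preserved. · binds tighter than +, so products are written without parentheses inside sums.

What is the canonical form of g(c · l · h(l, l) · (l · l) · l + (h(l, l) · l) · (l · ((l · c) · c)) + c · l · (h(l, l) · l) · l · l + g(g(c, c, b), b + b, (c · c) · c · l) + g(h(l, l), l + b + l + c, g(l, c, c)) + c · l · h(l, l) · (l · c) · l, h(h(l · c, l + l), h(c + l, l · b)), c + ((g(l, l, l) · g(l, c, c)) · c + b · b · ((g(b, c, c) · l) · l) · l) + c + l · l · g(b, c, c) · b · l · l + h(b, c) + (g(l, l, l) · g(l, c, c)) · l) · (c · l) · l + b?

Answer: b + c · g(c · c · h(l, l) · l · l · l + c · c · h(l, l) · l · l · l + c · h(l, l) · l · l · l · l + c · h(l, l) · l · l · l · l + g(g(c, c, b), b + b, c · c · c · l) + g(h(l, l), b + c + l + l, g(l, c, c)), h(h(c · l, l + l), h(c + l, b · l)), b · b · g(b, c, c) · l · l · l + b · g(b, c, c) · l · l · l · l + c + c + c · g(l, c, c) · g(l, l, l) + g(l, c, c) · g(l, l, l) · l + h(b, c)) · l · l

Derivation:
Un-nest:  c · g(c · c · h(l, l) · l · l · l + c · c · h(l, l) · l · l · l + c · h(l, l) · l · l · l · l + c · h(l, l) · l · l · l · l + g(g(c, c, b), b + b, c · c · c · l) + g(h(l, l), b + c + l + l, g(l, c, c)), h(h(c · l, l + l), h(c + l, b · l)), b · b · g(b, c, c) · l · l · l + b · g(b, c, c) · l · l · l · l + c + c + c · g(l, c, c) · g(l, l, l) + g(l, c, c) · g(l, l, l) · l + h(b, c)) · l · l + b
Sort arguments:  b + c · g(c · c · h(l, l) · l · l · l + c · c · h(l, l) · l · l · l + c · h(l, l) · l · l · l · l + c · h(l, l) · l · l · l · l + g(g(c, c, b), b + b, c · c · c · l) + g(h(l, l), b + c + l + l, g(l, c, c)), h(h(c · l, l + l), h(c + l, b · l)), b · b · g(b, c, c) · l · l · l + b · g(b, c, c) · l · l · l · l + c + c + c · g(l, c, c) · g(l, l, l) + g(l, c, c) · g(l, l, l) · l + h(b, c)) · l · l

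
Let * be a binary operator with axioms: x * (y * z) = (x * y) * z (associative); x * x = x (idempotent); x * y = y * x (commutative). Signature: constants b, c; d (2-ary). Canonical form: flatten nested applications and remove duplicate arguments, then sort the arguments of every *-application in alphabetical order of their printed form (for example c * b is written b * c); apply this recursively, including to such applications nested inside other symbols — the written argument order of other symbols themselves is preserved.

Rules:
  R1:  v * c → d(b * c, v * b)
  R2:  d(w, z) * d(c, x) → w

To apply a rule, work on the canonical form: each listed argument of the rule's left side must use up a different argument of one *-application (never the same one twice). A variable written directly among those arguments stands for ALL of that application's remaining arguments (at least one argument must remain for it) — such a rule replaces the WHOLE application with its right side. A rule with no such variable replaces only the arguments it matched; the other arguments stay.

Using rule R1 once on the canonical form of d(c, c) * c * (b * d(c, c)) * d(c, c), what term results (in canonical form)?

Canonical form:  b * c * d(c, c)
Match R1:  consume c;  v := b * d(c, c)
The variable takes the whole remainder — replace the entire application.
New term:  d(b * c, b * d(c, c))

Answer: d(b * c, b * d(c, c))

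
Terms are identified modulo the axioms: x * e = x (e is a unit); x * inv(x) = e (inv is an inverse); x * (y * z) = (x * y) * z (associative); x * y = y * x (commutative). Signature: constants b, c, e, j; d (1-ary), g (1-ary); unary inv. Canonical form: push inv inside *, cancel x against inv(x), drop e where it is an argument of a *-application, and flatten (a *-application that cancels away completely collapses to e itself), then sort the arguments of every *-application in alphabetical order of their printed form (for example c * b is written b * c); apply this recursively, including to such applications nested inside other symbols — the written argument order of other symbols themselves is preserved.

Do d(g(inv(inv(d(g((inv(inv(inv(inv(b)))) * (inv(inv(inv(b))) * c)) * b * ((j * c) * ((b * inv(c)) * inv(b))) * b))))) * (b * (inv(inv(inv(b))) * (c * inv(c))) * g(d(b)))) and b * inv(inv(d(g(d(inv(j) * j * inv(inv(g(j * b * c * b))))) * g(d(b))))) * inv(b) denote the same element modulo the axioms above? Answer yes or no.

Left:  d(g(inv(inv(d(g((inv(inv(inv(inv(b)))) * (inv(inv(inv(b))) * c)) * b * ((j * c) * ((b * inv(c)) * inv(b))) * b))))) * (b * (inv(inv(inv(b))) * (c * inv(c))) * g(d(b))))
  Work inside:  g(inv(inv(d(g((inv(inv(inv(inv(b)))) * (inv(inv(inv(b))) * c)) * b * ((j * c) * ((b * inv(c)) * inv(b))) * b))))) * (b * (inv(inv(inv(b))) * (c * inv(c))) * g(d(b)))
  Push inv inside:  distribute inv over * and collapse double inv
  Inverses cancel:  b cancels; c cancels
  Collect terms:  g(d(g(b * b * c * j))) * g(d(b))
  Sort arguments:  g(d(b)) * g(d(g(b * b * c * j)))
  Put back:  d(g(d(b)) * g(d(g(b * b * c * j))))
Right:  b * inv(inv(d(g(d(inv(j) * j * inv(inv(g(j * b * c * b))))) * g(d(b))))) * inv(b)
  Push inv inside:  distribute inv over * and collapse double inv
  Cancel inverse pairs:  b cancels
  Collect:  d(g(d(b)) * g(d(g(b * b * c * j))))

Answer: yes — both canonical forms are d(g(d(b)) * g(d(g(b * b * c * j))))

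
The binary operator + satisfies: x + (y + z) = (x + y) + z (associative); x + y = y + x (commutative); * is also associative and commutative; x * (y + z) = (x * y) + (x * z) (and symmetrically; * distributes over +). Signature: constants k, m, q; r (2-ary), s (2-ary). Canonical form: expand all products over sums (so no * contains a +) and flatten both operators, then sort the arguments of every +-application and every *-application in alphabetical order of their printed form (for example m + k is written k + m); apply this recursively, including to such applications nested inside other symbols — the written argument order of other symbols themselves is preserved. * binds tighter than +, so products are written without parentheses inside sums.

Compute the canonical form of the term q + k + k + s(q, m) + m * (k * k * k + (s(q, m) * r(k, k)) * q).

Expand:  q + k + k + s(q, m) + k * k * k * m + m * q * r(k, k) * s(q, m)
Sort arguments:  k + k + k * k * k * m + m * q * r(k, k) * s(q, m) + q + s(q, m)

Answer: k + k + k * k * k * m + m * q * r(k, k) * s(q, m) + q + s(q, m)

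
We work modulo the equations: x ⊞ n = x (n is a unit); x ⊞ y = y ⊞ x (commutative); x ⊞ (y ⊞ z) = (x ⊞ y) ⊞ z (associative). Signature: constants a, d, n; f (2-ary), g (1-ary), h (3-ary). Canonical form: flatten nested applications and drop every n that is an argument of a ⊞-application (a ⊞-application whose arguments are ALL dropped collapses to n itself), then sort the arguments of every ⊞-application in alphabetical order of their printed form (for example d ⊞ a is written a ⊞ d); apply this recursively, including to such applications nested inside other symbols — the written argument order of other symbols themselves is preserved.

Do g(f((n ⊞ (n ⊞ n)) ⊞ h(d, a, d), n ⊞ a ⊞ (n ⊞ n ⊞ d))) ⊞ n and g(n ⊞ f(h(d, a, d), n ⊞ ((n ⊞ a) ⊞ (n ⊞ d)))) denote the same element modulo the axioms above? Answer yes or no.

Answer: yes — both canonical forms are g(f(h(d, a, d), a ⊞ d))

Derivation:
Left:  g(f((n ⊞ (n ⊞ n)) ⊞ h(d, a, d), n ⊞ a ⊞ (n ⊞ n ⊞ d))) ⊞ n
  Simplify inside:  g(f((n ⊞ (n ⊞ n)) ⊞ h(d, a, d), n ⊞ a ⊞ (n ⊞ n ⊞ d)))  →  g(f(h(d, a, d), a ⊞ d))
  Units out:  drop n
  Order the arguments:  g(f(h(d, a, d), a ⊞ d))
Right:  g(n ⊞ f(h(d, a, d), n ⊞ ((n ⊞ a) ⊞ (n ⊞ d))))
  Descend into:  n ⊞ f(h(d, a, d), n ⊞ ((n ⊞ a) ⊞ (n ⊞ d)))
  Canonicalize subterm:  f(h(d, a, d), n ⊞ ((n ⊞ a) ⊞ (n ⊞ d)))  →  f(h(d, a, d), a ⊞ d)
  Drop the unit:  drop n
  Sort:  f(h(d, a, d), a ⊞ d)
  Reassemble:  g(f(h(d, a, d), a ⊞ d))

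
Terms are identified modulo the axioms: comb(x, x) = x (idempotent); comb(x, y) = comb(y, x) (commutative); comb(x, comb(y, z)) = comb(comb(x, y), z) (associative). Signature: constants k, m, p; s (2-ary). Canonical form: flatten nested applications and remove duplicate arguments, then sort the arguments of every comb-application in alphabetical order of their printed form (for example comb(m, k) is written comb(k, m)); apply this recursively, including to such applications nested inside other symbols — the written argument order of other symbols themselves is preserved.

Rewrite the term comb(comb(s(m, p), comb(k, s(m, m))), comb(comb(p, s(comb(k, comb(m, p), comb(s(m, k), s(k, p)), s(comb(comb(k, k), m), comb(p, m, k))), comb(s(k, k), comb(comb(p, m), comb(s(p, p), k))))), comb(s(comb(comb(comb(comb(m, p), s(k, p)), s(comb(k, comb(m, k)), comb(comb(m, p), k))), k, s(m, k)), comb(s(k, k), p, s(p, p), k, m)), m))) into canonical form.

Answer: comb(k, m, p, s(comb(k, m, p, s(comb(k, m), comb(k, m, p)), s(k, p), s(m, k)), comb(k, m, p, s(k, k), s(p, p))), s(m, m), s(m, p))

Derivation:
Flatten:  comb(s(m, p), k, s(m, m), p, s(comb(k, comb(m, p), comb(s(m, k), s(k, p)), s(comb(comb(k, k), m), comb(p, m, k))), comb(s(k, k), comb(comb(p, m), comb(s(p, p), k)))), s(comb(comb(comb(comb(m, p), s(k, p)), s(comb(k, comb(m, k)), comb(comb(m, p), k))), k, s(m, k)), comb(s(k, k), p, s(p, p), k, m)), m)
Canonicalize subterm:  s(comb(k, comb(m, p), comb(s(m, k), s(k, p)), s(comb(comb(k, k), m), comb(p, m, k))), comb(s(k, k), comb(comb(p, m), comb(s(p, p), k))))  →  s(comb(k, m, p, s(comb(k, m), comb(k, m, p)), s(k, p), s(m, k)), comb(k, m, p, s(k, k), s(p, p)))
Inside:  s(comb(comb(comb(comb(m, p), s(k, p)), s(comb(k, comb(m, k)), comb(comb(m, p), k))), k, s(m, k)), comb(s(k, k), p, s(p, p), k, m))  →  s(comb(k, m, p, s(comb(k, m), comb(k, m, p)), s(k, p), s(m, k)), comb(k, m, p, s(k, k), s(p, p)))
Drop duplicates:  drop duplicate s(comb(k, m, p, s(comb(k, m), comb(k, m, p)), s(k, p), s(m, k)), comb(k, m, p, s(k, k), s(p, p)))
Sort:  comb(k, m, p, s(comb(k, m, p, s(comb(k, m), comb(k, m, p)), s(k, p), s(m, k)), comb(k, m, p, s(k, k), s(p, p))), s(m, m), s(m, p))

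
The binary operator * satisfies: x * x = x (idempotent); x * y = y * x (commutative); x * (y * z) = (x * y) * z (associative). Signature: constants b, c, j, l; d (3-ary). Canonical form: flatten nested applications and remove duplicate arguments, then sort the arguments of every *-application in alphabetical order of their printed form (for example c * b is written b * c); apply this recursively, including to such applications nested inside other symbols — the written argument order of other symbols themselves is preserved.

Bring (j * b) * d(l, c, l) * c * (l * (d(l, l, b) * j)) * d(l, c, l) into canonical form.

Answer: b * c * d(l, c, l) * d(l, l, b) * j * l

Derivation:
Un-nest:  j * b * d(l, c, l) * c * l * d(l, l, b) * j * d(l, c, l)
Drop duplicates:  drop duplicate j, d(l, c, l)
Sort arguments:  b * c * d(l, c, l) * d(l, l, b) * j * l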